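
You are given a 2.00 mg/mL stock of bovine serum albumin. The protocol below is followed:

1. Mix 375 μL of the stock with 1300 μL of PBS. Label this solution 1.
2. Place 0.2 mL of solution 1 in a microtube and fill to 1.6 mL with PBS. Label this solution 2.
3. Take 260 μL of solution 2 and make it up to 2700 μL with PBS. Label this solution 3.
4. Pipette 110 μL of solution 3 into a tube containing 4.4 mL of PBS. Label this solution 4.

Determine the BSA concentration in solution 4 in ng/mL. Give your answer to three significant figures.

Step 1: 375 μL + 1300 μL = 1675 μL total → factor 1675/375 = 4.4667
Step 2: 0.2 mL brought to 1.6 mL → factor 1.6/0.2 = 8
Step 3: 260 μL brought to 2700 μL → factor 2700/260 = 10.385
Step 4: 110 μL + 4.4 mL = 4510 μL total → factor 4510/110 = 41
Overall dilution factor = 4.4667 × 8 × 10.385 × 41 = 15214
Final = 2.00 mg/mL / 15214 = 0.0001315 mg/mL = 131 ng/mL

131 ng/mL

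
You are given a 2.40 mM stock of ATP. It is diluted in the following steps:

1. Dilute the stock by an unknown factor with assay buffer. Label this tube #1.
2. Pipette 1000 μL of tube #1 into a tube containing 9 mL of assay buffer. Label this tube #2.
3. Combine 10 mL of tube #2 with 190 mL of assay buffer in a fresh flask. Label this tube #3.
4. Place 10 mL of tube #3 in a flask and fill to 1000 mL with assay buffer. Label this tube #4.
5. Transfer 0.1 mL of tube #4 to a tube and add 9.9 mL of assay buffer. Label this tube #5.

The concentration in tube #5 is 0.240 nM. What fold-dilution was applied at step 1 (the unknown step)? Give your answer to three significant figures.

Step 1: unknown factor x
Step 2: 1000 μL + 9 mL = 10000 μL total → factor 10000/1000 = 10
Step 3: 10 mL + 190 mL = 200 mL total → factor 200/10 = 20
Step 4: 10 mL brought to 1000 mL → factor 1000/10 = 100
Step 5: 0.1 mL + 9.9 mL = 10 mL total → factor 10/0.1 = 100
Product of known-step factors = 2 × 10^6
Overall factor = 2.40 mM / (0.240 nM) = 1 × 10^7
x = 1 × 10^7 / 2 × 10^6 = 5.00

5.00-fold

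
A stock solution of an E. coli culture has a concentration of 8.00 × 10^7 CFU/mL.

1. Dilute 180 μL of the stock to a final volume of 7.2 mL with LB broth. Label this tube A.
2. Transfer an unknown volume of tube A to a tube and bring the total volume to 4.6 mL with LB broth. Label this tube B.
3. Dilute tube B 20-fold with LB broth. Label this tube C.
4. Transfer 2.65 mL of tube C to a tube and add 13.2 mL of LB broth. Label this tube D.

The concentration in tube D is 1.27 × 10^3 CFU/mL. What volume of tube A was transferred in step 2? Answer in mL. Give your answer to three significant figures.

0.349 mL

Step 1: 180 μL brought to 7.2 mL → factor 7200/180 = 40
Step 2: v brought to 4.6 mL → factor = 4.6 mL/v
Step 3: 20-fold → factor 20
Step 4: 2.65 mL + 13.2 mL = 15.85 mL total → factor 15.85/2.65 = 5.9811
Product of known-step factors = 4784.9
Overall factor = 8.00 × 10^7 CFU/mL / (1.27 × 10^3 CFU/mL) = 62992
Step-2 factor = 62992 / 4784.9 = 13.165
v = 4.6 mL / 13.165 = 0.349 mL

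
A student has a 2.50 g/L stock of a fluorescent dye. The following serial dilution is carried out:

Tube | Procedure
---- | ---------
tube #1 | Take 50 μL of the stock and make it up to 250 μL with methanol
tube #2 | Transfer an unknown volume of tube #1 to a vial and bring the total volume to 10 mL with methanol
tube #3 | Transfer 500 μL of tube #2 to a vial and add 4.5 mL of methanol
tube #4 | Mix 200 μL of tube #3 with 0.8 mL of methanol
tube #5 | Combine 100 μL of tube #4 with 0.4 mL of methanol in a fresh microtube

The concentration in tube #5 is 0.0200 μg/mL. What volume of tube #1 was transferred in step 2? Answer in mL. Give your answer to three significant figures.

0.100 mL

Step 1: 50 μL brought to 250 μL → factor 250/50 = 5
Step 2: v brought to 10 mL → factor = 10 mL/v
Step 3: 500 μL + 4.5 mL = 5000 μL total → factor 5000/500 = 10
Step 4: 200 μL + 0.8 mL = 1000 μL total → factor 1000/200 = 5
Step 5: 100 μL + 0.4 mL = 500 μL total → factor 500/100 = 5
Product of known-step factors = 1250
Overall factor = 2.50 g/L / (0.0200 μg/mL) = 1.25 × 10^5
Step-2 factor = 1.25 × 10^5 / 1250 = 100
v = 10 mL / 100 = 0.100 mL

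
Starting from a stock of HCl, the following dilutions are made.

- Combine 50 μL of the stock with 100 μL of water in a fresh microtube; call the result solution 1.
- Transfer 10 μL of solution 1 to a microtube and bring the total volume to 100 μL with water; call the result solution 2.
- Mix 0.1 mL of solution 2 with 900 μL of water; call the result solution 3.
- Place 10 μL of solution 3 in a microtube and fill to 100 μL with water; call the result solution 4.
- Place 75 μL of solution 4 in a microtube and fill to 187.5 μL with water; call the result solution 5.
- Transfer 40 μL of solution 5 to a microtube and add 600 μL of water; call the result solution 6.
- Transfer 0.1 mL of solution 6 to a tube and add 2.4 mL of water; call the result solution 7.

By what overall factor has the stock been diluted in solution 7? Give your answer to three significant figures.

Step 1: 50 μL + 100 μL = 150 μL total → factor 150/50 = 3
Step 2: 10 μL brought to 100 μL → factor 100/10 = 10
Step 3: 0.1 mL + 900 μL = 1 mL total → factor 1/0.1 = 10
Step 4: 10 μL brought to 100 μL → factor 100/10 = 10
Step 5: 75 μL brought to 187.5 μL → factor 187.5/75 = 2.5
Step 6: 40 μL + 600 μL = 640 μL total → factor 640/40 = 16
Step 7: 0.1 mL + 2.4 mL = 2.5 mL total → factor 2.5/0.1 = 25
Overall dilution factor = 3 × 10 × 10 × 10 × 2.5 × 16 × 25 = 3 × 10^6

3.00 × 10^6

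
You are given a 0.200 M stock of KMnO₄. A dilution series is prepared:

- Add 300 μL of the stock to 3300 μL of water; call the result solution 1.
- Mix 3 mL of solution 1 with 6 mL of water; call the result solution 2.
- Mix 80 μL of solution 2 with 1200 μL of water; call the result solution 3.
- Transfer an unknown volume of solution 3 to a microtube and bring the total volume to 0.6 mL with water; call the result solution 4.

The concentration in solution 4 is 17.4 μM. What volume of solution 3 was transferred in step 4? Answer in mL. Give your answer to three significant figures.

Step 1: 300 μL + 3300 μL = 3600 μL total → factor 3600/300 = 12
Step 2: 3 mL + 6 mL = 9 mL total → factor 9/3 = 3
Step 3: 80 μL + 1200 μL = 1280 μL total → factor 1280/80 = 16
Step 4: v brought to 0.6 mL → factor = 0.6 mL/v
Product of known-step factors = 576
Overall factor = 0.200 M / (17.4 μM) = 11494
Step-4 factor = 11494 / 576 = 19.955
v = 0.6 mL / 19.955 = 0.0301 mL

0.0301 mL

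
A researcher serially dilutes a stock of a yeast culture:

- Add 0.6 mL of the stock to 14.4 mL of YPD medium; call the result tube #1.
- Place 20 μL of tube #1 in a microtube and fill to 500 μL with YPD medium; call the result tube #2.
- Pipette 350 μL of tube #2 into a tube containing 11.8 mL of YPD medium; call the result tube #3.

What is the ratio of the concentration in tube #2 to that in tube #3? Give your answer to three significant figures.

Step 1: 0.6 mL + 14.4 mL = 15 mL total → factor 15/0.6 = 25
Step 2: 20 μL brought to 500 μL → factor 500/20 = 25
Step 3: 350 μL + 11.8 mL = 12150 μL total → factor 12150/350 = 34.714
Dilution factor to tube #2 = 625; to tube #3 = 21696
[tube #2]/[tube #3] = (factor to tube #3)/(factor to tube #2) = 21696/625 = 34.7

34.7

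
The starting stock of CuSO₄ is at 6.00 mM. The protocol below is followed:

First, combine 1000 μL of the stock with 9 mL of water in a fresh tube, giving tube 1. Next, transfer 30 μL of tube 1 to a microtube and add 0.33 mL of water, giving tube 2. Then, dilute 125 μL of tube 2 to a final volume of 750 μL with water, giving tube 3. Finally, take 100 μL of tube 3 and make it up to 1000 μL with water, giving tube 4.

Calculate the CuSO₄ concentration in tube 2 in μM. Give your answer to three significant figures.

Step 1: 1000 μL + 9 mL = 10000 μL total → factor 10000/1000 = 10
Step 2: 30 μL + 0.33 mL = 360 μL total → factor 360/30 = 12
Dilution factor through tube 2 = 10 × 12 = 120
[tube 2] = 6.00 mM / 120 = 0.05000 mM = 50.0 μM

50.0 μM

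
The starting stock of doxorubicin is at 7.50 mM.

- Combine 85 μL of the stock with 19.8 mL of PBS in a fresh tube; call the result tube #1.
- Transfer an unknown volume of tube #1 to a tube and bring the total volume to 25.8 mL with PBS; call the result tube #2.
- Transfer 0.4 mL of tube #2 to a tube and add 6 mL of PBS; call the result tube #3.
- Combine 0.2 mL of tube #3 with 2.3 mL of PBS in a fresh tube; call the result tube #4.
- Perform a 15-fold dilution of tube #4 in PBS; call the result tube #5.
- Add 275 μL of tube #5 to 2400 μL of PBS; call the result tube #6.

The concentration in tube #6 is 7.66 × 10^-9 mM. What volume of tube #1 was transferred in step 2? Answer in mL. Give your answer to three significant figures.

Step 1: 85 μL + 19.8 mL = 19885 μL total → factor 19885/85 = 233.94
Step 2: v brought to 25.8 mL → factor = 25.8 mL/v
Step 3: 0.4 mL + 6 mL = 6.4 mL total → factor 6.4/0.4 = 16
Step 4: 0.2 mL + 2.3 mL = 2.5 mL total → factor 2.5/0.2 = 12.5
Step 5: 15-fold → factor 15
Step 6: 275 μL + 2400 μL = 2675 μL total → factor 2675/275 = 9.7273
Product of known-step factors = 6.8268 × 10^6
Overall factor = 7.50 mM / (7.66 × 10^-9 mM) = 9.7911 × 10^8
Step-2 factor = 9.7911 × 10^8 / 6.8268 × 10^6 = 143.42
v = 25.8 mL / 143.42 = 0.180 mL

0.180 mL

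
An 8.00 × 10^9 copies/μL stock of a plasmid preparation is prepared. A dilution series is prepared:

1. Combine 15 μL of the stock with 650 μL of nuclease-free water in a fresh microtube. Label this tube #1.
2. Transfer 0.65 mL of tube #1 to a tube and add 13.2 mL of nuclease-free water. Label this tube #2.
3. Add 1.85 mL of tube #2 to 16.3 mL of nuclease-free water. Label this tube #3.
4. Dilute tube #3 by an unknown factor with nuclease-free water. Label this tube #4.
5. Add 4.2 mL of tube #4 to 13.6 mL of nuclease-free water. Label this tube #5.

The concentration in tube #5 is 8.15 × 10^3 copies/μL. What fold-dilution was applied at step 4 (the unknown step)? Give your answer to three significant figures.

Step 1: 15 μL + 650 μL = 665 μL total → factor 665/15 = 44.333
Step 2: 0.65 mL + 13.2 mL = 13.85 mL total → factor 13.85/0.65 = 21.308
Step 3: 1.85 mL + 16.3 mL = 18.15 mL total → factor 18.15/1.85 = 9.8108
Step 4: unknown factor x
Step 5: 4.2 mL + 13.6 mL = 17.8 mL total → factor 17.8/4.2 = 4.2381
Product of known-step factors = 39277
Overall factor = 8.00 × 10^9 copies/μL / (8.15 × 10^3 copies/μL) = 9.816 × 10^5
x = 9.816 × 10^5 / 39277 = 25.0

25.0-fold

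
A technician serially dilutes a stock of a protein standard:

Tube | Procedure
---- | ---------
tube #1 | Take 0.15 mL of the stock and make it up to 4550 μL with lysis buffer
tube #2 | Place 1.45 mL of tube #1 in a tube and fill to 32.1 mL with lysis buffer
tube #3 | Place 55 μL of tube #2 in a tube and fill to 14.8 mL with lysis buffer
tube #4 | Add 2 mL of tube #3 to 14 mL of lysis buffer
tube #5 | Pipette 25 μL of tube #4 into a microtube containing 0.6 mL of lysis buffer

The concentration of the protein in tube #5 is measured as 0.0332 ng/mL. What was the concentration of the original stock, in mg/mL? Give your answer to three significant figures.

Step 1: 0.15 mL brought to 4550 μL → factor 4.55/0.15 = 30.333
Step 2: 1.45 mL brought to 32.1 mL → factor 32.1/1.45 = 22.138
Step 3: 55 μL brought to 14.8 mL → factor 14800/55 = 269.09
Step 4: 2 mL + 14 mL = 16 mL total → factor 16/2 = 8
Step 5: 25 μL + 0.6 mL = 625 μL total → factor 625/25 = 25
Overall dilution factor = 30.333 × 22.138 × 269.09 × 8 × 25 = 3.614 × 10^7
Stock = 0.0332 ng/mL × 3.614 × 10^7 = 1.200 × 10^6 ng/mL = 1.20 mg/mL

1.20 mg/mL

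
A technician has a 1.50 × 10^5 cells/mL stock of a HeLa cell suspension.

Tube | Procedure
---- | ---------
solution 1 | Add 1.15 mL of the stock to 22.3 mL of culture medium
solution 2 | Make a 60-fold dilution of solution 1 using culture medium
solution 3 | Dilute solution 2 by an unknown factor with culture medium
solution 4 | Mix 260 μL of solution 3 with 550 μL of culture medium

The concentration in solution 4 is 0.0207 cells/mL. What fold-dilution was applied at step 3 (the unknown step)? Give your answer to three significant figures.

Step 1: 1.15 mL + 22.3 mL = 23.45 mL total → factor 23.45/1.15 = 20.391
Step 2: 60-fold → factor 60
Step 3: unknown factor x
Step 4: 260 μL + 550 μL = 810 μL total → factor 810/260 = 3.1154
Product of known-step factors = 3811.6
Overall factor = 1.50 × 10^5 cells/mL / (0.0207 cells/mL) = 7.2464 × 10^6
x = 7.2464 × 10^6 / 3811.6 = 1.90 × 10^3

1.90 × 10^3-fold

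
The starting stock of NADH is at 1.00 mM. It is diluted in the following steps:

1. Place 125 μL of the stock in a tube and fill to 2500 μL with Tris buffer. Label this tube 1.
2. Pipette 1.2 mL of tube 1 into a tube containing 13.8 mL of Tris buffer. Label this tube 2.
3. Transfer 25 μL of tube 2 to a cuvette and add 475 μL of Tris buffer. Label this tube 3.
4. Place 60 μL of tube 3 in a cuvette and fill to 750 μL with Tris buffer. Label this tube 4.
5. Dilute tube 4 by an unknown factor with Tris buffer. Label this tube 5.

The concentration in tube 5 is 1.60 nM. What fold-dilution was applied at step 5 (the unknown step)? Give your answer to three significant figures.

10.0-fold

Step 1: 125 μL brought to 2500 μL → factor 2500/125 = 20
Step 2: 1.2 mL + 13.8 mL = 15 mL total → factor 15/1.2 = 12.5
Step 3: 25 μL + 475 μL = 500 μL total → factor 500/25 = 20
Step 4: 60 μL brought to 750 μL → factor 750/60 = 12.5
Step 5: unknown factor x
Product of known-step factors = 62500
Overall factor = 1.00 mM / (1.60 nM) = 6.25 × 10^5
x = 6.25 × 10^5 / 62500 = 10.0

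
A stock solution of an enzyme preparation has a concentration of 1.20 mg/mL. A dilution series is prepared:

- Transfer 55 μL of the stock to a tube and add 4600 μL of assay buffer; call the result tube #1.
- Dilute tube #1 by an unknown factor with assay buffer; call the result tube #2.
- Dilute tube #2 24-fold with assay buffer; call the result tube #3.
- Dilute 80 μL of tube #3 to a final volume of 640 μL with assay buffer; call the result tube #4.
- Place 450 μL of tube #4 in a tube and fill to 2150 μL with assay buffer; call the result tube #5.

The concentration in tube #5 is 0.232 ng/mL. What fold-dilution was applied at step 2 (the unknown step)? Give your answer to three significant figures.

Step 1: 55 μL + 4600 μL = 4655 μL total → factor 4655/55 = 84.636
Step 2: unknown factor x
Step 3: 24-fold → factor 24
Step 4: 80 μL brought to 640 μL → factor 640/80 = 8
Step 5: 450 μL brought to 2150 μL → factor 2150/450 = 4.7778
Product of known-step factors = 77640
Overall factor = 1.20 mg/mL / (0.232 ng/mL) = 5.1724 × 10^6
x = 5.1724 × 10^6 / 77640 = 66.6

66.6-fold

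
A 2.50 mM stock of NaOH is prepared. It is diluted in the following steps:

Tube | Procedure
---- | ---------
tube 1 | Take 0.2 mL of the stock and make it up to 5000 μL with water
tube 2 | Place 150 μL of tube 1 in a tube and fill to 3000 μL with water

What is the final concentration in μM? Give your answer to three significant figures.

Step 1: 0.2 mL brought to 5000 μL → factor 5/0.2 = 25
Step 2: 150 μL brought to 3000 μL → factor 3000/150 = 20
Overall dilution factor = 25 × 20 = 500
Final = 2.50 mM / 500 = 0.005000 mM = 5.00 μM

5.00 μM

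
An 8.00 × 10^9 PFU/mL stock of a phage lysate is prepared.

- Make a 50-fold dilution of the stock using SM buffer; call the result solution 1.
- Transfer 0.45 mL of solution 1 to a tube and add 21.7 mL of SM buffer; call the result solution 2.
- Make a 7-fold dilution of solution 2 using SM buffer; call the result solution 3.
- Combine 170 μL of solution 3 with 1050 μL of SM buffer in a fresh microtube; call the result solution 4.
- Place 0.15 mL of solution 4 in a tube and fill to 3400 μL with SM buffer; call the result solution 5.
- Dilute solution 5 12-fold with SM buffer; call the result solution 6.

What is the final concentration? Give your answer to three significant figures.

238 PFU/mL

Step 1: 50-fold → factor 50
Step 2: 0.45 mL + 21.7 mL = 22.15 mL total → factor 22.15/0.45 = 49.222
Step 3: 7-fold → factor 7
Step 4: 170 μL + 1050 μL = 1220 μL total → factor 1220/170 = 7.1765
Step 5: 0.15 mL brought to 3400 μL → factor 3.4/0.15 = 22.667
Step 6: 12-fold → factor 12
Overall dilution factor = 50 × 49.222 × 7 × 7.1765 × 22.667 × 12 = 3.3629 × 10^7
Final = 8.00 × 10^9 PFU/mL / 3.3629 × 10^7 = 238 PFU/mL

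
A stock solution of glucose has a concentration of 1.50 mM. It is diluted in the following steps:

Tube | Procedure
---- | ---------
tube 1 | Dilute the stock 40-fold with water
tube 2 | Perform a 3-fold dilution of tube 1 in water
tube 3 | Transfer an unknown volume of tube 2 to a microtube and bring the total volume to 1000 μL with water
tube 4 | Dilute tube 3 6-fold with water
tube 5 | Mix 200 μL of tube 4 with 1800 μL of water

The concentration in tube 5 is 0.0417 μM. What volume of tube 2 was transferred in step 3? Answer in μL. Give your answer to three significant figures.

200 μL

Step 1: 40-fold → factor 40
Step 2: 3-fold → factor 3
Step 3: v brought to 1000 μL → factor = 1000 μL/v
Step 4: 6-fold → factor 6
Step 5: 200 μL + 1800 μL = 2000 μL total → factor 2000/200 = 10
Product of known-step factors = 7200
Overall factor = 1.50 mM / (0.0417 μM) = 35971
Step-3 factor = 35971 / 7200 = 4.996
v = 1000 μL / 4.996 = 200 μL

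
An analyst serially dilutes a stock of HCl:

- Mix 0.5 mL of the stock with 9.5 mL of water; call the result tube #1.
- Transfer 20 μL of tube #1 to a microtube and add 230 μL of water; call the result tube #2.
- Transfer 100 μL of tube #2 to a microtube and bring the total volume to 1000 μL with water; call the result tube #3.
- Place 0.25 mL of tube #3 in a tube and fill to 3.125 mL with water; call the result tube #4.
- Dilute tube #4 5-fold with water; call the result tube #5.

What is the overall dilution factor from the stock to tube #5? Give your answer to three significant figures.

Step 1: 0.5 mL + 9.5 mL = 10 mL total → factor 10/0.5 = 20
Step 2: 20 μL + 230 μL = 250 μL total → factor 250/20 = 12.5
Step 3: 100 μL brought to 1000 μL → factor 1000/100 = 10
Step 4: 0.25 mL brought to 3.125 mL → factor 3.125/0.25 = 12.5
Step 5: 5-fold → factor 5
Overall dilution factor = 20 × 12.5 × 10 × 12.5 × 5 = 1.5625 × 10^5

1.56 × 10^5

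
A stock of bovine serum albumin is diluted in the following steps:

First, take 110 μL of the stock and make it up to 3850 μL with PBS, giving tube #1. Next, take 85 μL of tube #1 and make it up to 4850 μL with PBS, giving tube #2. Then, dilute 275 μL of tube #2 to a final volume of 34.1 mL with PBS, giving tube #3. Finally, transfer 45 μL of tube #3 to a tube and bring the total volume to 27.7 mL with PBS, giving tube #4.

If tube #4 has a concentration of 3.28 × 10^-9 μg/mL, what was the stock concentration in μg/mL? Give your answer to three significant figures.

Step 1: 110 μL brought to 3850 μL → factor 3850/110 = 35
Step 2: 85 μL brought to 4850 μL → factor 4850/85 = 57.059
Step 3: 275 μL brought to 34.1 mL → factor 34100/275 = 124
Step 4: 45 μL brought to 27.7 mL → factor 27700/45 = 615.56
Overall dilution factor = 35 × 57.059 × 124 × 615.56 = 1.5243 × 10^8
Stock = 3.28 × 10^-9 μg/mL × 1.5243 × 10^8 = 0.500 μg/mL

0.500 μg/mL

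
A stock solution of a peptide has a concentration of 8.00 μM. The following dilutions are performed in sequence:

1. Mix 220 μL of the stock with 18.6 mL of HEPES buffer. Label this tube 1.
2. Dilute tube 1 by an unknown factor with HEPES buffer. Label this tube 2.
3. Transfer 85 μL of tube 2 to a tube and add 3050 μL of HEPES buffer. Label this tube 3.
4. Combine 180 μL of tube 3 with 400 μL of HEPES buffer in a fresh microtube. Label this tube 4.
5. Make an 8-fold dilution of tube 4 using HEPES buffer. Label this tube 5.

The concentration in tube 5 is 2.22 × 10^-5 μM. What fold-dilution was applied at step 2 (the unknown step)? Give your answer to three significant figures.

Step 1: 220 μL + 18.6 mL = 18820 μL total → factor 18820/220 = 85.545
Step 2: unknown factor x
Step 3: 85 μL + 3050 μL = 3135 μL total → factor 3135/85 = 36.882
Step 4: 180 μL + 400 μL = 580 μL total → factor 580/180 = 3.2222
Step 5: 8-fold → factor 8
Product of known-step factors = 81332
Overall factor = 8.00 μM / (2.22 × 10^-5 μM) = 3.6036 × 10^5
x = 3.6036 × 10^5 / 81332 = 4.43

4.43-fold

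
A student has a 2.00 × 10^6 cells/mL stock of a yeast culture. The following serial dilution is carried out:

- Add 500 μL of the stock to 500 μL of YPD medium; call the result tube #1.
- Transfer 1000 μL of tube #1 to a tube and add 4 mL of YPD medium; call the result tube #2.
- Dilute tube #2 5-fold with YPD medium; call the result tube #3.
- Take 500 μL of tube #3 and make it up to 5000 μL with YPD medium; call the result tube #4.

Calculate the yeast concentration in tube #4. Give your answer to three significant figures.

Step 1: 500 μL + 500 μL = 1000 μL total → factor 1000/500 = 2
Step 2: 1000 μL + 4 mL = 5000 μL total → factor 5000/1000 = 5
Step 3: 5-fold → factor 5
Step 4: 500 μL brought to 5000 μL → factor 5000/500 = 10
Dilution factor through tube #4 = 2 × 5 × 5 × 10 = 500
[tube #4] = 2.00 × 10^6 cells/mL / 500 = 4.00 × 10^3 cells/mL

4.00 × 10^3 cells/mL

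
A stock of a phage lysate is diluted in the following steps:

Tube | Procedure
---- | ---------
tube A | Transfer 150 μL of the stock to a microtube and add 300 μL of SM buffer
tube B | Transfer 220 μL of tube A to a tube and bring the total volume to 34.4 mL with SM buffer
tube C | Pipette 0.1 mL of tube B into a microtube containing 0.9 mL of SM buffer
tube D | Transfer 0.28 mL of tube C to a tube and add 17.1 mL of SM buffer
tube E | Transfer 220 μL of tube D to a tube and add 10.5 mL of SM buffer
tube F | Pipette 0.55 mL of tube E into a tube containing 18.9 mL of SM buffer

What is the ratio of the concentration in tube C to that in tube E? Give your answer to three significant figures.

3.02 × 10^3

Step 1: 150 μL + 300 μL = 450 μL total → factor 450/150 = 3
Step 2: 220 μL brought to 34.4 mL → factor 34400/220 = 156.36
Step 3: 0.1 mL + 0.9 mL = 1 mL total → factor 1/0.1 = 10
Step 4: 0.28 mL + 17.1 mL = 17.38 mL total → factor 17.38/0.28 = 62.071
Step 5: 220 μL + 10.5 mL = 10720 μL total → factor 10720/220 = 48.727
Dilution factor to tube C = 4690.9; to tube E = 1.4188 × 10^7
[tube C]/[tube E] = (factor to tube E)/(factor to tube C) = 1.4188 × 10^7/4690.9 = 3.02 × 10^3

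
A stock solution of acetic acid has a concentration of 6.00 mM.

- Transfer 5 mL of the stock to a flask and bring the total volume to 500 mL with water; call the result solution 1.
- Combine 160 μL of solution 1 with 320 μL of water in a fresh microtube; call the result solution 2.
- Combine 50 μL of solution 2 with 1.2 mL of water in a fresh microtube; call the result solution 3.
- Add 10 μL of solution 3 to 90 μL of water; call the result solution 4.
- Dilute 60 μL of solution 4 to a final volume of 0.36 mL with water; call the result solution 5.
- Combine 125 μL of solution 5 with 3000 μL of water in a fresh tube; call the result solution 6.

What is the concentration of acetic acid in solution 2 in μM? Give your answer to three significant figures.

20.0 μM

Step 1: 5 mL brought to 500 mL → factor 500/5 = 100
Step 2: 160 μL + 320 μL = 480 μL total → factor 480/160 = 3
Dilution factor through solution 2 = 100 × 3 = 300
[solution 2] = 6.00 mM / 300 = 0.02000 mM = 20.0 μM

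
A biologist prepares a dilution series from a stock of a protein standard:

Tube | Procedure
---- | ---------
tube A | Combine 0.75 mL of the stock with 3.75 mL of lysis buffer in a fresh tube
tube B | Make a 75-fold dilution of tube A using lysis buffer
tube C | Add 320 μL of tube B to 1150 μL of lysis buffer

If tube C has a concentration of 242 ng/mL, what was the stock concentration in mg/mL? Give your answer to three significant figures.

0.500 mg/mL

Step 1: 0.75 mL + 3.75 mL = 4.5 mL total → factor 4.5/0.75 = 6
Step 2: 75-fold → factor 75
Step 3: 320 μL + 1150 μL = 1470 μL total → factor 1470/320 = 4.5938
Overall dilution factor = 6 × 75 × 4.5938 = 2067.2
Stock = 242 ng/mL × 2067.2 = 5.003 × 10^5 ng/mL = 0.500 mg/mL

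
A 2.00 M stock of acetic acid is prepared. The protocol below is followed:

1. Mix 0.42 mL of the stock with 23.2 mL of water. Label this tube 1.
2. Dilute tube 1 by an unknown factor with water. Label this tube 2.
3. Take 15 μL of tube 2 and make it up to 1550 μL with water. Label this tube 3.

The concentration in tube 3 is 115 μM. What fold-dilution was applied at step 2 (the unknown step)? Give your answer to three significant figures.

2.99-fold

Step 1: 0.42 mL + 23.2 mL = 23.62 mL total → factor 23.62/0.42 = 56.238
Step 2: unknown factor x
Step 3: 15 μL brought to 1550 μL → factor 1550/15 = 103.33
Product of known-step factors = 5811.3
Overall factor = 2.00 M / (115 μM) = 17391
x = 17391 / 5811.3 = 2.99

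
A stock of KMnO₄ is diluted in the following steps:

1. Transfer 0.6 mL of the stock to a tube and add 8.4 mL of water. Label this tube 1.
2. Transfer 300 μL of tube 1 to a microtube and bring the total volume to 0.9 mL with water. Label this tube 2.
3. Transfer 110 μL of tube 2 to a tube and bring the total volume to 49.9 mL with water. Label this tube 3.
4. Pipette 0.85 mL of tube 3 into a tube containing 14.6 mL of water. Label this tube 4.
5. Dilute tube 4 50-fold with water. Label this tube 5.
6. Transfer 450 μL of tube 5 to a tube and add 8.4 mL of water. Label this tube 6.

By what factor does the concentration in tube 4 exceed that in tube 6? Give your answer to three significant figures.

983

Step 1: 0.6 mL + 8.4 mL = 9 mL total → factor 9/0.6 = 15
Step 2: 300 μL brought to 0.9 mL → factor 900/300 = 3
Step 3: 110 μL brought to 49.9 mL → factor 49900/110 = 453.64
Step 4: 0.85 mL + 14.6 mL = 15.45 mL total → factor 15.45/0.85 = 18.176
Step 5: 50-fold → factor 50
Step 6: 450 μL + 8.4 mL = 8850 μL total → factor 8850/450 = 19.667
Dilution factor to tube 4 = 3.7105 × 10^5; to tube 6 = 3.6486 × 10^8
[tube 4]/[tube 6] = (factor to tube 6)/(factor to tube 4) = 3.6486 × 10^8/3.7105 × 10^5 = 983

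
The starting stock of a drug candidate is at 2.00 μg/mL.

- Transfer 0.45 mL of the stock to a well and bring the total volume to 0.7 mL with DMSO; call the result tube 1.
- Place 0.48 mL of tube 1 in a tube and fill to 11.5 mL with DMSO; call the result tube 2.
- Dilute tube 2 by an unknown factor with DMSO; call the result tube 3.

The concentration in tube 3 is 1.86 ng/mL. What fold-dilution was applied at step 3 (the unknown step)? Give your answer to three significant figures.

28.9-fold

Step 1: 0.45 mL brought to 0.7 mL → factor 0.7/0.45 = 1.5556
Step 2: 0.48 mL brought to 11.5 mL → factor 11.5/0.48 = 23.958
Step 3: unknown factor x
Product of known-step factors = 37.269
Overall factor = 2.00 μg/mL / (1.86 ng/mL) = 1075.3
x = 1075.3 / 37.269 = 28.9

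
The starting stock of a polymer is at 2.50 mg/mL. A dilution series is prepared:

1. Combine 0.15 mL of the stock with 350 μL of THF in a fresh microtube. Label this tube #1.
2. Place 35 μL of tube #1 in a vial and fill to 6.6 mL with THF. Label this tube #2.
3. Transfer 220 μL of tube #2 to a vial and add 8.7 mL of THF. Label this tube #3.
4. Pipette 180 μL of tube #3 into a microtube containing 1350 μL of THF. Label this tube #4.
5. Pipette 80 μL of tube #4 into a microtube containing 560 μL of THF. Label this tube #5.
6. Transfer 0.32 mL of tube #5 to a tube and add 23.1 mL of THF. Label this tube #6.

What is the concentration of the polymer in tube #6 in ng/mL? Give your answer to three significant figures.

Step 1: 0.15 mL + 350 μL = 0.5 mL total → factor 0.5/0.15 = 3.3333
Step 2: 35 μL brought to 6.6 mL → factor 6600/35 = 188.57
Step 3: 220 μL + 8.7 mL = 8920 μL total → factor 8920/220 = 40.545
Step 4: 180 μL + 1350 μL = 1530 μL total → factor 1530/180 = 8.5
Step 5: 80 μL + 560 μL = 640 μL total → factor 640/80 = 8
Step 6: 0.32 mL + 23.1 mL = 23.42 mL total → factor 23.42/0.32 = 73.188
Overall dilution factor = 3.3333 × 188.57 × 40.545 × 8.5 × 8 × 73.188 = 1.2684 × 10^8
Final = 2.50 mg/mL / 1.2684 × 10^8 = 1.971 × 10^-8 mg/mL = 0.0197 ng/mL

0.0197 ng/mL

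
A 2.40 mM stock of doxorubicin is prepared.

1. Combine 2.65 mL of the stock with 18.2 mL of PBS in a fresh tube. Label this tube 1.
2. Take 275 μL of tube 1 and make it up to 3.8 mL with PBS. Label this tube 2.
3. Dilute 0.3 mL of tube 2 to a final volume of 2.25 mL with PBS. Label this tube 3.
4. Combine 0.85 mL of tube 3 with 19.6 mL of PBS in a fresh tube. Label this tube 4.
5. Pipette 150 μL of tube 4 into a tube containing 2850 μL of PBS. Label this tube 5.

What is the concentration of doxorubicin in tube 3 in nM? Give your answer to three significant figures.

Step 1: 2.65 mL + 18.2 mL = 20.85 mL total → factor 20.85/2.65 = 7.8679
Step 2: 275 μL brought to 3.8 mL → factor 3800/275 = 13.818
Step 3: 0.3 mL brought to 2.25 mL → factor 2.25/0.3 = 7.5
Dilution factor through tube 3 = 7.8679 × 13.818 × 7.5 = 815.4
[tube 3] = 2.40 mM / 815.4 = 0.002943 mM = 2.94 × 10^3 nM

2.94 × 10^3 nM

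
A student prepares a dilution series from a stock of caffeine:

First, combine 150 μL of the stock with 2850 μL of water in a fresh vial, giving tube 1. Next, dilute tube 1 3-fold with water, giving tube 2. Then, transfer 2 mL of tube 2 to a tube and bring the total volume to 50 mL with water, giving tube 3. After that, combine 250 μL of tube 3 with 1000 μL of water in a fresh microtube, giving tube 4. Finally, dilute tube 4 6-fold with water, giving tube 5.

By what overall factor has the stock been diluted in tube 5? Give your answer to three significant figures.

4.50 × 10^4

Step 1: 150 μL + 2850 μL = 3000 μL total → factor 3000/150 = 20
Step 2: 3-fold → factor 3
Step 3: 2 mL brought to 50 mL → factor 50/2 = 25
Step 4: 250 μL + 1000 μL = 1250 μL total → factor 1250/250 = 5
Step 5: 6-fold → factor 6
Overall dilution factor = 20 × 3 × 25 × 5 × 6 = 45000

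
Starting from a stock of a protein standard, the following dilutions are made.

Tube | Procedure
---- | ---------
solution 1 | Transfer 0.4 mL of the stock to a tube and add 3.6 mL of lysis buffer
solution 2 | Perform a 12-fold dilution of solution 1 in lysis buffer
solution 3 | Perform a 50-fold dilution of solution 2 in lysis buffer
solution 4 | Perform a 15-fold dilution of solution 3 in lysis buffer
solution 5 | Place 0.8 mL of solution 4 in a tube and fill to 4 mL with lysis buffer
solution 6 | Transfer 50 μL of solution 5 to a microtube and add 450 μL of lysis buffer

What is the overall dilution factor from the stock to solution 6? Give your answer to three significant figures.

Step 1: 0.4 mL + 3.6 mL = 4 mL total → factor 4/0.4 = 10
Step 2: 12-fold → factor 12
Step 3: 50-fold → factor 50
Step 4: 15-fold → factor 15
Step 5: 0.8 mL brought to 4 mL → factor 4/0.8 = 5
Step 6: 50 μL + 450 μL = 500 μL total → factor 500/50 = 10
Overall dilution factor = 10 × 12 × 50 × 15 × 5 × 10 = 4.5 × 10^6

4.50 × 10^6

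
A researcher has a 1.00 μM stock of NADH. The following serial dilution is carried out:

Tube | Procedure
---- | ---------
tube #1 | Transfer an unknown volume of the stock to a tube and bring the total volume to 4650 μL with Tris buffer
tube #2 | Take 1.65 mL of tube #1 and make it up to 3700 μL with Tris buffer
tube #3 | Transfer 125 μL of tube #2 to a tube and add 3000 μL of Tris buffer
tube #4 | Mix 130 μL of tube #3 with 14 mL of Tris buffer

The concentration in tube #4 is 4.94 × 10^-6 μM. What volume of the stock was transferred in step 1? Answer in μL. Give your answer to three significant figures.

140 μL

Step 1: v brought to 4650 μL → factor = 4650 μL/v
Step 2: 1.65 mL brought to 3700 μL → factor 3.7/1.65 = 2.2424
Step 3: 125 μL + 3000 μL = 3125 μL total → factor 3125/125 = 25
Step 4: 130 μL + 14 mL = 14130 μL total → factor 14130/130 = 108.69
Product of known-step factors = 6093.4
Overall factor = 1.00 μM / (4.94 × 10^-6 μM) = 2.0243 × 10^5
Step-1 factor = 2.0243 × 10^5 / 6093.4 = 33.221
v = 4650 μL / 33.221 = 140 μL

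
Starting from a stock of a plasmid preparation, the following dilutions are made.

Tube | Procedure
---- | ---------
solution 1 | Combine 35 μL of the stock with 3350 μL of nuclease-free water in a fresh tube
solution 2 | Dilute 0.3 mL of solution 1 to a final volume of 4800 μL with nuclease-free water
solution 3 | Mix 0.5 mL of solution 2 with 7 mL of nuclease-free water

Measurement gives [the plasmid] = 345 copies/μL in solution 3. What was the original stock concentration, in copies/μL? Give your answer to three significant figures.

Step 1: 35 μL + 3350 μL = 3385 μL total → factor 3385/35 = 96.714
Step 2: 0.3 mL brought to 4800 μL → factor 4.8/0.3 = 16
Step 3: 0.5 mL + 7 mL = 7.5 mL total → factor 7.5/0.5 = 15
Overall dilution factor = 96.714 × 16 × 15 = 23211
Stock = 345 copies/μL × 23211 = 8.01 × 10^6 copies/μL

8.01 × 10^6 copies/μL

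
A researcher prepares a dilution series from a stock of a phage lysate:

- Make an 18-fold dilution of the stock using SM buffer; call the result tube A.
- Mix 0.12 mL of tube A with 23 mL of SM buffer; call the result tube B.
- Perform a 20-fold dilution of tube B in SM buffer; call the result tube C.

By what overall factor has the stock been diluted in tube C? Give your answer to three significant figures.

Step 1: 18-fold → factor 18
Step 2: 0.12 mL + 23 mL = 23.12 mL total → factor 23.12/0.12 = 192.67
Step 3: 20-fold → factor 20
Overall dilution factor = 18 × 192.67 × 20 = 69360

6.94 × 10^4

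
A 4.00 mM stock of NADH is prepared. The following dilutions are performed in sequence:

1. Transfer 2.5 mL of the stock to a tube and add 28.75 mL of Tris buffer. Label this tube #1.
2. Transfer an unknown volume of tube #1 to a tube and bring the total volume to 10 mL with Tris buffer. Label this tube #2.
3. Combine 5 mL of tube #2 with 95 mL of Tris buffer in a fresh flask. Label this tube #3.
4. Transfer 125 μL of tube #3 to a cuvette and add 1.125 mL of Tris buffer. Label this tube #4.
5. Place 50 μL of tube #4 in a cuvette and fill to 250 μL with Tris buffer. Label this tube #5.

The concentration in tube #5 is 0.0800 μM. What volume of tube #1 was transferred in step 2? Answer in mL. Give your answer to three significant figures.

2.50 mL

Step 1: 2.5 mL + 28.75 mL = 31.25 mL total → factor 31.25/2.5 = 12.5
Step 2: v brought to 10 mL → factor = 10 mL/v
Step 3: 5 mL + 95 mL = 100 mL total → factor 100/5 = 20
Step 4: 125 μL + 1.125 mL = 1250 μL total → factor 1250/125 = 10
Step 5: 50 μL brought to 250 μL → factor 250/50 = 5
Product of known-step factors = 12500
Overall factor = 4.00 mM / (0.0800 μM) = 50000
Step-2 factor = 50000 / 12500 = 4
v = 10 mL / 4 = 2.50 mL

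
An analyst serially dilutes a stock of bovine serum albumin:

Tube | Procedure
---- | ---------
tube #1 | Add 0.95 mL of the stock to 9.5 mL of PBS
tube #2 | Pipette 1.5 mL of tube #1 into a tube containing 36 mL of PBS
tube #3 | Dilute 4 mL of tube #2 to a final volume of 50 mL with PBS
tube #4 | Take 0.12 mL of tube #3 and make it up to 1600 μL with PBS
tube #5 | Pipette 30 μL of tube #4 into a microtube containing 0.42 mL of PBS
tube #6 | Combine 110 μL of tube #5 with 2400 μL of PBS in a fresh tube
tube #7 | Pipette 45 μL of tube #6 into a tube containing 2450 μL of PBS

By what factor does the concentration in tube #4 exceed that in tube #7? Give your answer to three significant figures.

Step 1: 0.95 mL + 9.5 mL = 10.45 mL total → factor 10.45/0.95 = 11
Step 2: 1.5 mL + 36 mL = 37.5 mL total → factor 37.5/1.5 = 25
Step 3: 4 mL brought to 50 mL → factor 50/4 = 12.5
Step 4: 0.12 mL brought to 1600 μL → factor 1.6/0.12 = 13.333
Step 5: 30 μL + 0.42 mL = 450 μL total → factor 450/30 = 15
Step 6: 110 μL + 2400 μL = 2510 μL total → factor 2510/110 = 22.818
Step 7: 45 μL + 2450 μL = 2495 μL total → factor 2495/45 = 55.444
Dilution factor to tube #4 = 45833; to tube #7 = 8.6978 × 10^8
[tube #4]/[tube #7] = (factor to tube #7)/(factor to tube #4) = 8.6978 × 10^8/45833 = 1.90 × 10^4

1.90 × 10^4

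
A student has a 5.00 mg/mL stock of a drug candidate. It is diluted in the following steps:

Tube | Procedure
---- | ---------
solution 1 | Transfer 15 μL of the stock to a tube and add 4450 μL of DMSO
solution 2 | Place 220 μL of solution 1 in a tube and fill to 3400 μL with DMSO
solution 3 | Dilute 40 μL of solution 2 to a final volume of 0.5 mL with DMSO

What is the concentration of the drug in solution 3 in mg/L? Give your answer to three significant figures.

Step 1: 15 μL + 4450 μL = 4465 μL total → factor 4465/15 = 297.67
Step 2: 220 μL brought to 3400 μL → factor 3400/220 = 15.455
Step 3: 40 μL brought to 0.5 mL → factor 500/40 = 12.5
Overall dilution factor = 297.67 × 15.455 × 12.5 = 57504
Final = 5.00 mg/mL / 57504 = 8.695 × 10^-5 mg/mL = 0.0870 mg/L

0.0870 mg/L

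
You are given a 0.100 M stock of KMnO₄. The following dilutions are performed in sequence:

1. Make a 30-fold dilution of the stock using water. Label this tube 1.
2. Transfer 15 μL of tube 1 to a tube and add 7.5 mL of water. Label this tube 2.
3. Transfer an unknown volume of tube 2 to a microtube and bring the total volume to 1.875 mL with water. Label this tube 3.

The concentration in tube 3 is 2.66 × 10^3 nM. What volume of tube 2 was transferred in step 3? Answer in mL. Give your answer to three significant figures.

Step 1: 30-fold → factor 30
Step 2: 15 μL + 7.5 mL = 7515 μL total → factor 7515/15 = 501
Step 3: v brought to 1.875 mL → factor = 1.875 mL/v
Product of known-step factors = 15030
Overall factor = 0.100 M / (2.66 × 10^3 nM) = 37594
Step-3 factor = 37594 / 15030 = 2.5013
v = 1.875 mL / 2.5013 = 0.750 mL

0.750 mL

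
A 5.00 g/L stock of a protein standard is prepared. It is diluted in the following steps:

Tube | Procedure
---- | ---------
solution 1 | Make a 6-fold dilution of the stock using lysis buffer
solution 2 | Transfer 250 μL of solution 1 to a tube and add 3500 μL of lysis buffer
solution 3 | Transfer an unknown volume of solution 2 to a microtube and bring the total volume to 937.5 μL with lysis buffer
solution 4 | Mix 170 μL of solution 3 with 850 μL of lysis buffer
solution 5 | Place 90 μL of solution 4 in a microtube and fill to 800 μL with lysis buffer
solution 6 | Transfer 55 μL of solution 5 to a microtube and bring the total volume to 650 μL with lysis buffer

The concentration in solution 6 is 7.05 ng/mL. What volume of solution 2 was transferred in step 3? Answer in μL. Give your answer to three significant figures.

Step 1: 6-fold → factor 6
Step 2: 250 μL + 3500 μL = 3750 μL total → factor 3750/250 = 15
Step 3: v brought to 937.5 μL → factor = 937.5 μL/v
Step 4: 170 μL + 850 μL = 1020 μL total → factor 1020/170 = 6
Step 5: 90 μL brought to 800 μL → factor 800/90 = 8.8889
Step 6: 55 μL brought to 650 μL → factor 650/55 = 11.818
Product of known-step factors = 56727
Overall factor = 5.00 g/L / (7.05 ng/mL) = 7.0922 × 10^5
Step-3 factor = 7.0922 × 10^5 / 56727 = 12.502
v = 937.5 μL / 12.502 = 75.0 μL

75.0 μL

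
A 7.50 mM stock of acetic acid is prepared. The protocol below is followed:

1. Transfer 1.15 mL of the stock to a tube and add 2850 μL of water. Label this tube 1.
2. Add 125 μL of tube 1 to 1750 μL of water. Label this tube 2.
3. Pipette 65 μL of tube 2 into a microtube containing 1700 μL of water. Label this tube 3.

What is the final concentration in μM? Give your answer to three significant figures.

Step 1: 1.15 mL + 2850 μL = 4 mL total → factor 4/1.15 = 3.4783
Step 2: 125 μL + 1750 μL = 1875 μL total → factor 1875/125 = 15
Step 3: 65 μL + 1700 μL = 1765 μL total → factor 1765/65 = 27.154
Overall dilution factor = 3.4783 × 15 × 27.154 = 1416.7
Final = 7.50 mM / 1416.7 = 0.005294 mM = 5.29 μM

5.29 μM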